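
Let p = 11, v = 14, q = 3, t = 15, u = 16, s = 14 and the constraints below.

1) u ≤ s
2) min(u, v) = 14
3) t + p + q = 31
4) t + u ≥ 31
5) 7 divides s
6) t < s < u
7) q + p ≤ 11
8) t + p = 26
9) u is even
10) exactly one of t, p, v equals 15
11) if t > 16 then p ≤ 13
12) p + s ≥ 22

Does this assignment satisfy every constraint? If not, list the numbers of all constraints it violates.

Constraints 1, 3, 6, 7 do not hold.

1) u = 16, s = 14; 16 > 14 (want ≤)  ✘
2) min(16, 14) = 14  ✔
3) t + p + q = 15 + 11 + 3 = 29, not 31  ✘
4) t + u = 15 + 16 = 31; 31 ≥ 31  ✔
5) 14 / 7 = 2, so 7 divides 14  ✔
6) values 15, 14, 16; t = 15 is not < s = 14  ✘
7) q + p = 3 + 11 = 14; 14 > 11, bound 11 not met  ✘
8) t + p = 15 + 11 = 26  ✔
9) u = 16 is even  ✔
10) t=15, p=11, v=14; 1 of them equals 15  ✔
11) t = 15, not > 16; antecedent false, conditional vacuously true  ✔
12) p + s = 11 + 14 = 25; 25 ≥ 22  ✔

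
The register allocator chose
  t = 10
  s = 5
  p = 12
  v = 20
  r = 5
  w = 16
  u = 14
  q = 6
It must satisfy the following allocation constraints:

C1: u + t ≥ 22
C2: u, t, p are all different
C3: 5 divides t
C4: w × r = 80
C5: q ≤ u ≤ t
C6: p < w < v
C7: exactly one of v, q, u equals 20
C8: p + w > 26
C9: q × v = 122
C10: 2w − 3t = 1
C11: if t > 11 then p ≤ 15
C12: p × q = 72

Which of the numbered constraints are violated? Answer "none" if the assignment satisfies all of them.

Constraints 5, 9, 10 do not hold.

C1: u + t = 14 + 10 = 24; 24 ≥ 22 — holds.
C2: values 14, 10, 12 are pairwise distinct — holds.
C3: 10 / 5 = 2, so 5 divides 10 — holds.
C4: w × r = 16 × 5 = 80 — holds.
C5: values 6, 14, 10; u = 14 is not ≤ t = 10 — fails.
C6: values 12 < 16 < 20 — holds.
C7: v=20, q=6, u=14; 1 of them equals 20 — holds.
C8: p + w = 12 + 16 = 28; 28 > 26 — holds.
C9: q × v = 6 × 20 = 120, not 122 — fails.
C10: 2w − 3t = 2(16) − 3(10) = 2, not 1 — fails.
C11: t = 10, not > 11; antecedent false, conditional vacuously true — holds.
C12: p × q = 12 × 6 = 72 — holds.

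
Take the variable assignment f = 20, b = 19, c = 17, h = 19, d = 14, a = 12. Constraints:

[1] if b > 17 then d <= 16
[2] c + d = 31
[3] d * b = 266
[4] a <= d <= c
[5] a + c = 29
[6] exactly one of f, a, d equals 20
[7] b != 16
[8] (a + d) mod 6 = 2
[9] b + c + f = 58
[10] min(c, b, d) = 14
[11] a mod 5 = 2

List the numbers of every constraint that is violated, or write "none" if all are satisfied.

No — constraint 9 is not satisfied.

[1] b = 19 > 17, so we need d ≤ 16; d = 14 ≤ 16 — satisfied.
[2] c + d = 17 + 14 = 31 — satisfied.
[3] d * b = 14 * 19 = 266 — satisfied.
[4] values 12 <= 14 <= 17 — satisfied.
[5] a + c = 12 + 17 = 29 — satisfied.
[6] f=20, a=12, d=14; 1 of them equals 20 — satisfied.
[7] b = 19, and 19 ≠ 16 — satisfied.
[8] a + d = 26; 26 mod 6 = 2 — satisfied.
[9] b + c + f = 19 + 17 + 20 = 56, not 58 — violated.
[10] min(17, 19, 14) = 14 — satisfied.
[11] 12 mod 5 = 2 — satisfied.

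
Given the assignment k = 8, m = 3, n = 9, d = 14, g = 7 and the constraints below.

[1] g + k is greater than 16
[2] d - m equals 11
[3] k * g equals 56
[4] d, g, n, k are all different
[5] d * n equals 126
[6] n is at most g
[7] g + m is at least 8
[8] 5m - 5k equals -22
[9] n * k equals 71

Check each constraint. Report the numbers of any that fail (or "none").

[1] g + k = 7 + 8 = 15; 15 ≤ 16, bound 16 not met — violated.
[2] d - m = 14 - 3 = 11 — satisfied.
[3] k * g = 8 * 7 = 56 — satisfied.
[4] values 14, 7, 9, 8 are pairwise distinct — satisfied.
[5] d * n = 14 * 9 = 126 — satisfied.
[6] n = 9, g = 7; 9 > 7 (want ≤) — violated.
[7] g + m = 7 + 3 = 10; 10 ≥ 8 — satisfied.
[8] 5m - 5k = 5(3) - 5(8) = -25, not -22 — violated.
[9] n * k = 9 * 8 = 72, not 71 — violated.

Constraints 1, 6, 8, and 9 are violated.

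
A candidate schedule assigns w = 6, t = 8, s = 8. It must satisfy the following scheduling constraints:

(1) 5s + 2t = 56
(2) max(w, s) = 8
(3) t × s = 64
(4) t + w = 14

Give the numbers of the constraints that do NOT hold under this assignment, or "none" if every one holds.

(1) 5s + 2t = 5(8) + 2(8) = 56 — holds.
(2) max(6, 8) = 8 — holds.
(3) t × s = 8 × 8 = 64 — holds.
(4) t + w = 8 + 6 = 14 — holds.

None — every constraint holds.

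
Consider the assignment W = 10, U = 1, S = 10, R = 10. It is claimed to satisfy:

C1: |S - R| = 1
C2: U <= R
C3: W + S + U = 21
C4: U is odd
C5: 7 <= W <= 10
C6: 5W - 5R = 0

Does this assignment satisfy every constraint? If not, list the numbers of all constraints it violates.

Constraint 1 does not hold.

C1: |10 - 10| = 0, not 1  FAIL
C2: U = 1, R = 10; 1 ≤ 10  OK
C3: W + S + U = 10 + 10 + 1 = 21  OK
C4: U = 1 is odd  OK
C5: W = 10 lies in [7, 10]  OK
C6: 5W - 5R = 5(10) - 5(10) = 0  OK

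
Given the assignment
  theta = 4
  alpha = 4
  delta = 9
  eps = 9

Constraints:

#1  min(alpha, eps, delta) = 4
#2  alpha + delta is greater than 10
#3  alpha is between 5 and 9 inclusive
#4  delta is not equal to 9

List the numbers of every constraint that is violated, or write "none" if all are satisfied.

Violated: 3 and 4.

#1 min(4, 9, 9) = 4 — holds.
#2 alpha + delta = 4 + 9 = 13; 13 > 10 — holds.
#3 alpha = 4 is outside [5, 9] — fails.
#4 delta = 9, but 9 is required to differ — fails.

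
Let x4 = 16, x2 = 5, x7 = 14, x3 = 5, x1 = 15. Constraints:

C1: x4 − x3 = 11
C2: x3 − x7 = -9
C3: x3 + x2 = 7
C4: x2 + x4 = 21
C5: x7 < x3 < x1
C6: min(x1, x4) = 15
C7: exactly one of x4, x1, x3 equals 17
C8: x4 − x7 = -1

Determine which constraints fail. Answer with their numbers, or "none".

C1: x4 − x3 = 16 − 5 = 11 — holds.
C2: x3 − x7 = 5 − 14 = -9 — holds.
C3: x3 + x2 = 5 + 5 = 10, not 7 — fails.
C4: x2 + x4 = 5 + 16 = 21 — holds.
C5: values 14, 5, 15; x7 = 14 is not < x3 = 5 — fails.
C6: min(15, 16) = 15 — holds.
C7: x4=16, x1=15, x3=5; 0 of them equal 17, not exactly one — fails.
C8: x4 − x7 = 16 − 14 = 2, not -1 — fails.

Violated: 3, 5, 7, 8.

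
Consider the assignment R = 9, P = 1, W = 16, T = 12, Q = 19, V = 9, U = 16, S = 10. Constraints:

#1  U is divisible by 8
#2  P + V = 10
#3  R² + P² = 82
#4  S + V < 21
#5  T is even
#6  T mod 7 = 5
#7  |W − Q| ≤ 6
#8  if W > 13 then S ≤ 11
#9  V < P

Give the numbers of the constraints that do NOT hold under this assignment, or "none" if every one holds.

Constraint 9 does not hold.

#1 16 / 8 = 2, so 8 divides 16 — satisfied.
#2 P + V = 1 + 9 = 10 — satisfied.
#3 R² + P² = 9² + 1² = 81 + 1 = 82 — satisfied.
#4 S + V = 10 + 9 = 19; 19 < 21 — satisfied.
#5 T = 12 is even — satisfied.
#6 12 mod 7 = 5 — satisfied.
#7 |16 − 19| = 3; 3 ≤ 6 — satisfied.
#8 W = 16 > 13, so we need S ≤ 11; S = 10 ≤ 11 — satisfied.
#9 V = 9, P = 1; 9 ≥ 1 (want <) — violated.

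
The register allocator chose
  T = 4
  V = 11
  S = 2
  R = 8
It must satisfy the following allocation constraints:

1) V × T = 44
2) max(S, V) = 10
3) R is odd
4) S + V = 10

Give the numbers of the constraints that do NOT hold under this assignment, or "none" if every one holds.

1) V × T = 11 × 4 = 44 — OK.
2) max(2, 11) = 11, not 10 — violated.
3) R = 8 is even — violated.
4) S + V = 2 + 11 = 13, not 10 — violated.

Violated: 2, 3, 4.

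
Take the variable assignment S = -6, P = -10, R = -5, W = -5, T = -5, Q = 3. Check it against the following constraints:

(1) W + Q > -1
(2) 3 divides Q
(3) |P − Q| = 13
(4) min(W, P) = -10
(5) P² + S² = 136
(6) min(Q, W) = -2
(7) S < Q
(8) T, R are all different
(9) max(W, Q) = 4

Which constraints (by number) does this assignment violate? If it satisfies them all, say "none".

(1) W + Q = -5 + 3 = -2; -2 ≤ -1, bound -1 not met — fails.
(2) 3 / 3 = 1, so 3 divides 3 — holds.
(3) |-10 − 3| = 13 — holds.
(4) min(-5, -10) = -10 — holds.
(5) P² + S² = (-10)² + (-6)² = 100 + 36 = 136 — holds.
(6) min(3, -5) = -5, not -2 — fails.
(7) S = -6, Q = 3; -6 < 3 — holds.
(8) T = R = -5, not all different — fails.
(9) max(-5, 3) = 3, not 4 — fails.

Violated: 1, 6, 8, 9.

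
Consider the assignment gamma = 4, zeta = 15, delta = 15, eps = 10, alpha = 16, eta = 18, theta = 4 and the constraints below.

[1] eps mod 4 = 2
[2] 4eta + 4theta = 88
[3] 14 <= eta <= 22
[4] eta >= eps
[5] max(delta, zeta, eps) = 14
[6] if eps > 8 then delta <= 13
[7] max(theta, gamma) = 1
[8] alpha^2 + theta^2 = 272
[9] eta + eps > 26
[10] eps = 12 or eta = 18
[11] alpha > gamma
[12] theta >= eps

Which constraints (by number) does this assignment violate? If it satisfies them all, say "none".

The assignment fails constraints 5, 6, 7, and 12.

[1] 10 mod 4 = 2 — satisfied.
[2] 4eta + 4theta = 4(18) + 4(4) = 88 — satisfied.
[3] eta = 18 lies in [14, 22] — satisfied.
[4] eta = 18, eps = 10; 18 ≥ 10 — satisfied.
[5] max(15, 15, 10) = 15, not 14 — violated.
[6] eps = 10 > 8, so we need delta ≤ 13; but delta = 15 > 13 — violated.
[7] max(4, 4) = 4, not 1 — violated.
[8] alpha^2 + theta^2 = 16^2 + 4^2 = 256 + 16 = 272 — satisfied.
[9] eta + eps = 18 + 10 = 28; 28 > 26 — satisfied.
[10] eps = 10 ≠ 12, but eta = 18 = 18 (second disjunct) — satisfied.
[11] alpha = 16, gamma = 4; 16 > 4 — satisfied.
[12] theta = 4, eps = 10; 4 < 10 (want ≥) — violated.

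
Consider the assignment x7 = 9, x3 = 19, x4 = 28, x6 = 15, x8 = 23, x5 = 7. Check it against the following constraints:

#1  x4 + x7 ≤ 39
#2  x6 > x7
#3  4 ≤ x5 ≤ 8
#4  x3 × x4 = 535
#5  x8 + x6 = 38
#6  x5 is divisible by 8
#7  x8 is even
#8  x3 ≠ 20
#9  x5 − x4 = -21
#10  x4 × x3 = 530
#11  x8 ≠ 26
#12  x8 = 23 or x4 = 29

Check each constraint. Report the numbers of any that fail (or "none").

Constraints 4, 6, 7, and 10 are violated.

#1 x4 + x7 = 28 + 9 = 37; 37 ≤ 39 — satisfied.
#2 x6 = 15, x7 = 9; 15 > 9 — satisfied.
#3 x5 = 7 lies in [4, 8] — satisfied.
#4 x3 × x4 = 19 × 28 = 532, not 535 — violated.
#5 x8 + x6 = 23 + 15 = 38 — satisfied.
#6 7 = 8×0 + 7, so 8 does not divide 7 — violated.
#7 x8 = 23 is odd — violated.
#8 x3 = 19, and 19 ≠ 20 — satisfied.
#9 x5 − x4 = 7 − 28 = -21 — satisfied.
#10 x4 × x3 = 28 × 19 = 532, not 530 — violated.
#11 x8 = 23, and 23 ≠ 26 — satisfied.
#12 x8 = 23 = 23 (first disjunct) — satisfied.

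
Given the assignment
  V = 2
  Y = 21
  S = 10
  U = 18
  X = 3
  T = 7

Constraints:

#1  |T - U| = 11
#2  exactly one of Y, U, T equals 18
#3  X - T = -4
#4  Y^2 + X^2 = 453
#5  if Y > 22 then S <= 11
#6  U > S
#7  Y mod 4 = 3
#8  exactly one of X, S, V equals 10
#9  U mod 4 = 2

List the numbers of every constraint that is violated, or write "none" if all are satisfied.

#1 |7 - 18| = 11 — OK.
#2 Y=21, U=18, T=7; 1 of them equals 18 — OK.
#3 X - T = 3 - 7 = -4 — OK.
#4 Y^2 + X^2 = 21^2 + 3^2 = 441 + 9 = 450, not 453 — violated.
#5 Y = 21, not > 22; antecedent false, conditional vacuously true — OK.
#6 U = 18, S = 10; 18 > 10 — OK.
#7 21 mod 4 = 1, not 3 — violated.
#8 X=3, S=10, V=2; 1 of them equals 10 — OK.
#9 18 mod 4 = 2 — OK.

Constraints 4, 7 do not hold.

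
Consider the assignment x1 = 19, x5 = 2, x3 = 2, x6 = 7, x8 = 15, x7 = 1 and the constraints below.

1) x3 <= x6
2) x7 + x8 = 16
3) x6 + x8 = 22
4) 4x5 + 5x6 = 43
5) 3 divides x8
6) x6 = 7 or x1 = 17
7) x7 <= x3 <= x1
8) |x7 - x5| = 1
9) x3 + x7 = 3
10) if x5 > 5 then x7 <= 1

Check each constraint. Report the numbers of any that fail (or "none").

All constraints are satisfied.

1) x3 = 2, x6 = 7; 2 ≤ 7  true
2) x7 + x8 = 1 + 15 = 16  true
3) x6 + x8 = 7 + 15 = 22  true
4) 4x5 + 5x6 = 4(2) + 5(7) = 43  true
5) 15 / 3 = 5, so 3 divides 15  true
6) x6 = 7 = 7 (first disjunct)  true
7) values 1 <= 2 <= 19  true
8) |1 - 2| = 1  true
9) x3 + x7 = 2 + 1 = 3  true
10) x5 = 2, not > 5; antecedent false, conditional vacuously true  true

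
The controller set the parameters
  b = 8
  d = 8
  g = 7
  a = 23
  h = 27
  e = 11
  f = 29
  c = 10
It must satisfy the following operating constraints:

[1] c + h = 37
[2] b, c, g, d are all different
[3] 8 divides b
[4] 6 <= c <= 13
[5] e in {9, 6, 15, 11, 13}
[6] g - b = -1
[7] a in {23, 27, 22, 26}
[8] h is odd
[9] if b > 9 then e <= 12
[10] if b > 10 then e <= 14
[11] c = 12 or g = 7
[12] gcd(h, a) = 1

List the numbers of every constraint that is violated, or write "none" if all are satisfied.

[1] c + h = 10 + 27 = 37  ✓
[2] b = d = 8, not all different  ✗
[3] 8 / 8 = 1, so 8 divides 8  ✓
[4] c = 10 lies in [6, 13]  ✓
[5] e = 11 is in {9, 6, 15, 11, 13}  ✓
[6] g - b = 7 - 8 = -1  ✓
[7] a = 23 is in {23, 27, 22, 26}  ✓
[8] h = 27 is odd  ✓
[9] b = 8, not > 9; antecedent false, conditional vacuously true  ✓
[10] b = 8, not > 10; antecedent false, conditional vacuously true  ✓
[11] c = 10 ≠ 12, but g = 7 = 7 (second disjunct)  ✓
[12] gcd(27, 23) = 1  ✓

Constraint 2 does not hold.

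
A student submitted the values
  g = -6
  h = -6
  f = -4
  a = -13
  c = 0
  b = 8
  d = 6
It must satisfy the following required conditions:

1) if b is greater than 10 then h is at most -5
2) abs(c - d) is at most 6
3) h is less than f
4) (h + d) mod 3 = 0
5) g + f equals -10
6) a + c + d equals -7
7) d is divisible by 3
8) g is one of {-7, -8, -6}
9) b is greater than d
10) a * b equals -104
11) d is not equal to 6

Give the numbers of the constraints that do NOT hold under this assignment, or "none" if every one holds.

1) b = 8, not > 10; antecedent false, conditional vacuously true — holds.
2) abs(0 - 6) = 6; 6 ≤ 6 — holds.
3) h = -6, f = -4; -6 < -4 — holds.
4) h + d = 0; 0 mod 3 = 0 — holds.
5) g + f = -6 + (-4) = -10 — holds.
6) a + c + d = -13 + 0 + 6 = -7 — holds.
7) 6 / 3 = 2, so 3 divides 6 — holds.
8) g = -6 is in {-7, -8, -6} — holds.
9) b = 8, d = 6; 8 > 6 — holds.
10) a * b = -13 * 8 = -104 — holds.
11) d = 6, but 6 is required to differ — fails.

Constraint 11 is violated.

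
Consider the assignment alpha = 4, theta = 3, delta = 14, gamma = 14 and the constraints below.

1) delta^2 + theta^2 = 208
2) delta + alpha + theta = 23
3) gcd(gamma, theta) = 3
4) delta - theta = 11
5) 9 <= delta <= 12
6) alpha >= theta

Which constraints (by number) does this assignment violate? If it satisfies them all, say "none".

1) delta^2 + theta^2 = 14^2 + 3^2 = 196 + 9 = 205, not 208  ✘
2) delta + alpha + theta = 14 + 4 + 3 = 21, not 23  ✘
3) gcd(14, 3) = 1, not 3  ✘
4) delta - theta = 14 - 3 = 11  ✔
5) delta = 14 is outside [9, 12]  ✘
6) alpha = 4, theta = 3; 4 ≥ 3  ✔

Constraints 1, 2, 3, and 5 do not hold.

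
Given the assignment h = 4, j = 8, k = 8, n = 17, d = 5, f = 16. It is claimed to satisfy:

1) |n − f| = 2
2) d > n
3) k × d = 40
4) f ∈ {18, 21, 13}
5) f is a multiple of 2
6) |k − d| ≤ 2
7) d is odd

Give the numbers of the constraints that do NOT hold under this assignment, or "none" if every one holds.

1) |17 − 16| = 1, not 2 — fails.
2) d = 5, n = 17; 5 ≤ 17 (want >) — fails.
3) k × d = 8 × 5 = 40 — holds.
4) f = 16 is not in {18, 21, 13} — fails.
5) 16 / 2 = 8, so 2 divides 16 — holds.
6) |8 − 5| = 3; 3 > 2, exceeds bound 2 — fails.
7) d = 5 is odd — holds.

Violated: 1, 2, 4, and 6.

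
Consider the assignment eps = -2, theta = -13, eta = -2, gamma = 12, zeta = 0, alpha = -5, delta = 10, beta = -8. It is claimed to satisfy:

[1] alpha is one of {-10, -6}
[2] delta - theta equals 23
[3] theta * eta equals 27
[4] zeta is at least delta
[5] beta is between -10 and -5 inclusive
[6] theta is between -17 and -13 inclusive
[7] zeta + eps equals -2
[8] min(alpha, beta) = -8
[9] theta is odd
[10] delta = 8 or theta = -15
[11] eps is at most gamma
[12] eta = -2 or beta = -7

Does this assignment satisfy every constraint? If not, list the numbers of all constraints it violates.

Violated: 1, 3, 4, and 10.

[1] alpha = -5 is not in {-10, -6}  false
[2] delta - theta = 10 - (-13) = 23  true
[3] theta * eta = -13 * (-2) = 26, not 27  false
[4] zeta = 0, delta = 10; 0 < 10 (want ≥)  false
[5] beta = -8 lies in [-10, -5]  true
[6] theta = -13 lies in [-17, -13]  true
[7] zeta + eps = 0 + (-2) = -2  true
[8] min(-5, -8) = -8  true
[9] theta = -13 is odd  true
[10] delta = 10 ≠ 8 and theta = -13 ≠ -15; both disjuncts false  false
[11] eps = -2, gamma = 12; -2 ≤ 12  true
[12] eta = -2 = -2 (first disjunct)  true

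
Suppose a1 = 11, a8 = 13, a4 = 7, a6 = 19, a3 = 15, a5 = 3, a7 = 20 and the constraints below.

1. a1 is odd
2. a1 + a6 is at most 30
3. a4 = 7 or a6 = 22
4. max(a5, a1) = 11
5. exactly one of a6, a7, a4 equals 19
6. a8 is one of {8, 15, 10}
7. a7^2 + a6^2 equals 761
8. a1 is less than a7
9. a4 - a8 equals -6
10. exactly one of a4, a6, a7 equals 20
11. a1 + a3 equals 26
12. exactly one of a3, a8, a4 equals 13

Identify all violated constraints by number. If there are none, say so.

The assignment fails constraint 6.

1. a1 = 11 is odd — holds.
2. a1 + a6 = 11 + 19 = 30; 30 ≤ 30 — holds.
3. a4 = 7 = 7 (first disjunct) — holds.
4. max(3, 11) = 11 — holds.
5. a6=19, a7=20, a4=7; 1 of them equals 19 — holds.
6. a8 = 13 is not in {8, 15, 10} — fails.
7. a7^2 + a6^2 = 20^2 + 19^2 = 400 + 361 = 761 — holds.
8. a1 = 11, a7 = 20; 11 < 20 — holds.
9. a4 - a8 = 7 - 13 = -6 — holds.
10. a4=7, a6=19, a7=20; 1 of them equals 20 — holds.
11. a1 + a3 = 11 + 15 = 26 — holds.
12. a3=15, a8=13, a4=7; 1 of them equals 13 — holds.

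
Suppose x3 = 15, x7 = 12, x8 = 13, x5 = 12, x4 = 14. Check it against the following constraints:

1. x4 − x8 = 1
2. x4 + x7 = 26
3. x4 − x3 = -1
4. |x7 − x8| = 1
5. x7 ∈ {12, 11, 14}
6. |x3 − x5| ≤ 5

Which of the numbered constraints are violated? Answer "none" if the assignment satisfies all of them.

No violations.

1. x4 − x8 = 14 − 13 = 1 — OK.
2. x4 + x7 = 14 + 12 = 26 — OK.
3. x4 − x3 = 14 − 15 = -1 — OK.
4. |12 − 13| = 1 — OK.
5. x7 = 12 is in {12, 11, 14} — OK.
6. |15 − 12| = 3; 3 ≤ 5 — OK.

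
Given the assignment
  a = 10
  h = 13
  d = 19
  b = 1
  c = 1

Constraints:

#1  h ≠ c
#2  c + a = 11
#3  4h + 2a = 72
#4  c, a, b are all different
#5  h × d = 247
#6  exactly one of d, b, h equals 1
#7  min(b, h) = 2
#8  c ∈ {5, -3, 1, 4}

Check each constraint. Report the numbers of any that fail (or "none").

#1 h = 13, c = 1; distinct — holds.
#2 c + a = 1 + 10 = 11 — holds.
#3 4h + 2a = 4(13) + 2(10) = 72 — holds.
#4 c = b = 1, not all different — does not hold.
#5 h × d = 13 × 19 = 247 — holds.
#6 d=19, b=1, h=13; 1 of them equals 1 — holds.
#7 min(1, 13) = 1, not 2 — does not hold.
#8 c = 1 is in {5, -3, 1, 4} — holds.

Constraints 4 and 7 are violated.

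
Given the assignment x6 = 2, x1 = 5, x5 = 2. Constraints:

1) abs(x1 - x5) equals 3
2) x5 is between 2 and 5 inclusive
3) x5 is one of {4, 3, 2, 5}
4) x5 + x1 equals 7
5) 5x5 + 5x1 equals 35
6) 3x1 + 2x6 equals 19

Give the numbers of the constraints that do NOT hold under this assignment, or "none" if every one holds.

The assignment satisfies every constraint.

1) abs(5 - 2) = 3  ✔
2) x5 = 2 lies in [2, 5]  ✔
3) x5 = 2 is in {4, 3, 2, 5}  ✔
4) x5 + x1 = 2 + 5 = 7  ✔
5) 5x5 + 5x1 = 5(2) + 5(5) = 35  ✔
6) 3x1 + 2x6 = 3(5) + 2(2) = 19  ✔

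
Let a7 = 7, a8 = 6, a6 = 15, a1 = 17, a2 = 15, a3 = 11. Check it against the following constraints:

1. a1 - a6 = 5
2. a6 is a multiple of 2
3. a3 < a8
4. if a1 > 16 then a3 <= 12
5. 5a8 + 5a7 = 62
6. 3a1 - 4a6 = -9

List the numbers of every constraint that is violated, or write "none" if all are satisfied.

Constraints 1, 2, 3, and 5 do not hold.

1. a1 - a6 = 17 - 15 = 2, not 5 — fails.
2. 15 = 2*7 + 1, so 2 does not divide 15 — fails.
3. a3 = 11, a8 = 6; 11 ≥ 6 (want <) — fails.
4. a1 = 17 > 16, so we need a3 ≤ 12; a3 = 11 ≤ 12 — holds.
5. 5a8 + 5a7 = 5(6) + 5(7) = 65, not 62 — fails.
6. 3a1 - 4a6 = 3(17) - 4(15) = -9 — holds.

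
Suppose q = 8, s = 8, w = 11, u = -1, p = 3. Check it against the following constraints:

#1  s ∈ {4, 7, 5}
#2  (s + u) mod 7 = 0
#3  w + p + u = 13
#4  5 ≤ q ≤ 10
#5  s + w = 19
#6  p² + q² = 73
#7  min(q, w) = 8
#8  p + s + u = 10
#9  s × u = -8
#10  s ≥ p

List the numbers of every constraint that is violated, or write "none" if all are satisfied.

#1 s = 8 is not in {4, 7, 5}  ✘
#2 s + u = 7; 7 mod 7 = 0  ✔
#3 w + p + u = 11 + 3 + (-1) = 13  ✔
#4 q = 8 lies in [5, 10]  ✔
#5 s + w = 8 + 11 = 19  ✔
#6 p² + q² = 3² + 8² = 9 + 64 = 73  ✔
#7 min(8, 11) = 8  ✔
#8 p + s + u = 3 + 8 + (-1) = 10  ✔
#9 s × u = 8 × (-1) = -8  ✔
#10 s = 8, p = 3; 8 ≥ 3  ✔

Constraint 1 does not hold.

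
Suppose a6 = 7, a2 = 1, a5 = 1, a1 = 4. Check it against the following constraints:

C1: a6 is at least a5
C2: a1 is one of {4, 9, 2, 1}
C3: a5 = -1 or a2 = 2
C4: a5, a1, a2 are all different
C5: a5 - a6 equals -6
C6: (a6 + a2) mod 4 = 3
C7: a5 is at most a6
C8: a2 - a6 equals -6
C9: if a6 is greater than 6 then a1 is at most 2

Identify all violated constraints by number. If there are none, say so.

Constraints 3, 4, 6, 9 are violated.

C1: a6 = 7, a5 = 1; 7 ≥ 1  ✓
C2: a1 = 4 is in {4, 9, 2, 1}  ✓
C3: a5 = 1 ≠ -1 and a2 = 1 ≠ 2; both disjuncts false  ✗
C4: a5 = a2 = 1, not all different  ✗
C5: a5 - a6 = 1 - 7 = -6  ✓
C6: a6 + a2 = 8; 8 mod 4 = 0, not 3  ✗
C7: a5 = 1, a6 = 7; 1 ≤ 7  ✓
C8: a2 - a6 = 1 - 7 = -6  ✓
C9: a6 = 7 > 6, so we need a1 ≤ 2; but a1 = 4 > 2  ✗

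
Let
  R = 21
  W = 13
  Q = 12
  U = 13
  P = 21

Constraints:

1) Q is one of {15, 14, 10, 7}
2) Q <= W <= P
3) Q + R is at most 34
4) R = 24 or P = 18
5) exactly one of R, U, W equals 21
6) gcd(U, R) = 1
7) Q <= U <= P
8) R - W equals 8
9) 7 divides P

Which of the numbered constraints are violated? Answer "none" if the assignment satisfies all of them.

1) Q = 12 is not in {15, 14, 10, 7} — does not hold.
2) values 12 <= 13 <= 21 — holds.
3) Q + R = 12 + 21 = 33; 33 ≤ 34 — holds.
4) R = 21 ≠ 24 and P = 21 ≠ 18; both disjuncts false — does not hold.
5) R=21, U=13, W=13; 1 of them equals 21 — holds.
6) gcd(13, 21) = 1 — holds.
7) values 12 <= 13 <= 21 — holds.
8) R - W = 21 - 13 = 8 — holds.
9) 21 / 7 = 3, so 7 divides 21 — holds.

No — constraints 1, 4 are not satisfied.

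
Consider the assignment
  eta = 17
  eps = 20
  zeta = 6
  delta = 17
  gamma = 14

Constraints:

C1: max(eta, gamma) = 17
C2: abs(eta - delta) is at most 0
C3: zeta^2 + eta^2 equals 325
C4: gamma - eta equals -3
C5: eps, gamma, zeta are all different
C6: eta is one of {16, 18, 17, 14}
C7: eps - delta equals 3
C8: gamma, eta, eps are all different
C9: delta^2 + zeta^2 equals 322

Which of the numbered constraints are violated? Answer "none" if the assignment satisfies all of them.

C1: max(17, 14) = 17  holds
C2: abs(17 - 17) = 0; 0 ≤ 0  holds
C3: zeta^2 + eta^2 = 6^2 + 17^2 = 36 + 289 = 325  holds
C4: gamma - eta = 14 - 17 = -3  holds
C5: values 20, 14, 6 are pairwise distinct  holds
C6: eta = 17 is in {16, 18, 17, 14}  holds
C7: eps - delta = 20 - 17 = 3  holds
C8: values 14, 17, 20 are pairwise distinct  holds
C9: delta^2 + zeta^2 = 17^2 + 6^2 = 289 + 36 = 325, not 322  fails

Constraint 9 is violated.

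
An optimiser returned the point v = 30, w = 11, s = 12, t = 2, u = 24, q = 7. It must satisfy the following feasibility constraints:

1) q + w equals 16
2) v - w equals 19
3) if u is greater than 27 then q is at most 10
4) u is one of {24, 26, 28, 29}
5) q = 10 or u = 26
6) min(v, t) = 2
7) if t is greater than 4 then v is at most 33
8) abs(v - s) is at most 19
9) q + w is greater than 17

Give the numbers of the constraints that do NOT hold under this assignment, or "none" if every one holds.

1) q + w = 7 + 11 = 18, not 16 — violated.
2) v - w = 30 - 11 = 19 — OK.
3) u = 24, not > 27; antecedent false, conditional vacuously true — OK.
4) u = 24 is in {24, 26, 28, 29} — OK.
5) q = 7 ≠ 10 and u = 24 ≠ 26; both disjuncts false — violated.
6) min(30, 2) = 2 — OK.
7) t = 2, not > 4; antecedent false, conditional vacuously true — OK.
8) abs(30 - 12) = 18; 18 ≤ 19 — OK.
9) q + w = 7 + 11 = 18; 18 > 17 — OK.

No — constraints 1 and 5 are not satisfied.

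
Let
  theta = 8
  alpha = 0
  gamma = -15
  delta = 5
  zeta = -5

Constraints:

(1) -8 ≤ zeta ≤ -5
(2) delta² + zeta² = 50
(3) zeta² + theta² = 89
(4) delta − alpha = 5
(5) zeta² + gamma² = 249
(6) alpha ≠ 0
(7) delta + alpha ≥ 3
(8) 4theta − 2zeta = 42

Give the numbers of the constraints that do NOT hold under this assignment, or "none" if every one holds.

Constraints 5 and 6 are violated.

(1) zeta = -5 lies in [-8, -5] — holds.
(2) delta² + zeta² = 5² + (-5)² = 25 + 25 = 50 — holds.
(3) zeta² + theta² = (-5)² + 8² = 25 + 64 = 89 — holds.
(4) delta − alpha = 5 − 0 = 5 — holds.
(5) zeta² + gamma² = (-5)² + (-15)² = 25 + 225 = 250, not 249 — fails.
(6) alpha = 0, but 0 is required to differ — fails.
(7) delta + alpha = 5 + 0 = 5; 5 ≥ 3 — holds.
(8) 4theta − 2zeta = 4(8) − 2(-5) = 42 — holds.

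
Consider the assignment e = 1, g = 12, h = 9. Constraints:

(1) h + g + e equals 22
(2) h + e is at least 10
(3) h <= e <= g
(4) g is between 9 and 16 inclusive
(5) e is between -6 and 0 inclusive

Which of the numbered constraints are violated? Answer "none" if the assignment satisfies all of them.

Constraints 3 and 5 do not hold.

(1) h + g + e = 9 + 12 + 1 = 22  yes
(2) h + e = 9 + 1 = 10; 10 ≥ 10  yes
(3) values 9, 1, 12; h = 9 is not <= e = 1  no
(4) g = 12 lies in [9, 16]  yes
(5) e = 1 is outside [-6, 0]  no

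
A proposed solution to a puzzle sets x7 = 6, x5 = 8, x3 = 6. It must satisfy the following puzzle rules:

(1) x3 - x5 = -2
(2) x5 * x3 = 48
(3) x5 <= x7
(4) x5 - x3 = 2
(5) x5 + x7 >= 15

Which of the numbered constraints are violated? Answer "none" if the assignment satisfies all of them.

No — constraints 3 and 5 are not satisfied.

(1) x3 - x5 = 6 - 8 = -2 — holds.
(2) x5 * x3 = 8 * 6 = 48 — holds.
(3) x5 = 8, x7 = 6; 8 > 6 (want ≤) — does not hold.
(4) x5 - x3 = 8 - 6 = 2 — holds.
(5) x5 + x7 = 8 + 6 = 14; 14 < 15, bound 15 not met — does not hold.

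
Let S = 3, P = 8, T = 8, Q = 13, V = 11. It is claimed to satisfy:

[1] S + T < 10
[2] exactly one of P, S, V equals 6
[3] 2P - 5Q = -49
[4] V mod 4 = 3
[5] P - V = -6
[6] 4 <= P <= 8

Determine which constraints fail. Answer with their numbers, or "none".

Constraints 1, 2, and 5 are violated.

[1] S + T = 3 + 8 = 11; 11 ≥ 10, bound 10 not met — violated.
[2] P=8, S=3, V=11; 0 of them equal 6, not exactly one — violated.
[3] 2P - 5Q = 2(8) - 5(13) = -49 — OK.
[4] 11 mod 4 = 3 — OK.
[5] P - V = 8 - 11 = -3, not -6 — violated.
[6] P = 8 lies in [4, 8] — OK.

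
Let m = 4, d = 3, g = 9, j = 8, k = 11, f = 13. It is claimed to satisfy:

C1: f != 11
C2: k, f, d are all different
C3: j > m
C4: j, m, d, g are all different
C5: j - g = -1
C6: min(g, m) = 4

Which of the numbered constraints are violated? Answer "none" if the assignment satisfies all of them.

C1: f = 13, and 13 ≠ 11  true
C2: values 11, 13, 3 are pairwise distinct  true
C3: j = 8, m = 4; 8 > 4  true
C4: values 8, 4, 3, 9 are pairwise distinct  true
C5: j - g = 8 - 9 = -1  true
C6: min(9, 4) = 4  true

All constraints are satisfied.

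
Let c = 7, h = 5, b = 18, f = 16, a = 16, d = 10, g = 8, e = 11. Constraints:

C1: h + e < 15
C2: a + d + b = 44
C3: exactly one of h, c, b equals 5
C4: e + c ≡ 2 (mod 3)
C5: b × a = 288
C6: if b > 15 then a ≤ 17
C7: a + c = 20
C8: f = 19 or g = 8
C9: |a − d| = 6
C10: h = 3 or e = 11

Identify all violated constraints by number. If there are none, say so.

C1: h + e = 5 + 11 = 16; 16 ≥ 15, bound 15 not met — violated.
C2: a + d + b = 16 + 10 + 18 = 44 — OK.
C3: h=5, c=7, b=18; 1 of them equals 5 — OK.
C4: e + c = 18; 18 mod 3 = 0, not 2 — violated.
C5: b × a = 18 × 16 = 288 — OK.
C6: b = 18 > 15, so we need a ≤ 17; a = 16 ≤ 17 — OK.
C7: a + c = 16 + 7 = 23, not 20 — violated.
C8: f = 16 ≠ 19, but g = 8 = 8 (second disjunct) — OK.
C9: |16 − 10| = 6 — OK.
C10: h = 5 ≠ 3, but e = 11 = 11 (second disjunct) — OK.

Constraints 1, 4, 7 are violated.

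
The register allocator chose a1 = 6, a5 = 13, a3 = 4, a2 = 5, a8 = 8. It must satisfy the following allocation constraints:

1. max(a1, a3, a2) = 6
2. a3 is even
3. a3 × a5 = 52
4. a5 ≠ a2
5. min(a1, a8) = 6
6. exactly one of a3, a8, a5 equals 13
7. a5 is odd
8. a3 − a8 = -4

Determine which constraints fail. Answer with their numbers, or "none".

The assignment satisfies every constraint.

1. max(6, 4, 5) = 6 — OK.
2. a3 = 4 is even — OK.
3. a3 × a5 = 4 × 13 = 52 — OK.
4. a5 = 13, a2 = 5; distinct — OK.
5. min(6, 8) = 6 — OK.
6. a3=4, a8=8, a5=13; 1 of them equals 13 — OK.
7. a5 = 13 is odd — OK.
8. a3 − a8 = 4 − 8 = -4 — OK.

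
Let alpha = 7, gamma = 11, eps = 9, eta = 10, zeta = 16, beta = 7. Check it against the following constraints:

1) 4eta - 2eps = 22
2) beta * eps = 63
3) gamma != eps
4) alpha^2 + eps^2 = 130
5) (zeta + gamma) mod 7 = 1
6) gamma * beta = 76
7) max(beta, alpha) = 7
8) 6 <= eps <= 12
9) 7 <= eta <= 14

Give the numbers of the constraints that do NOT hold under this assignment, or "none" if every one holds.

Violated: 5, 6.

1) 4eta - 2eps = 4(10) - 2(9) = 22  true
2) beta * eps = 7 * 9 = 63  true
3) gamma = 11, eps = 9; distinct  true
4) alpha^2 + eps^2 = 7^2 + 9^2 = 49 + 81 = 130  true
5) zeta + gamma = 27; 27 mod 7 = 6, not 1  false
6) gamma * beta = 11 * 7 = 77, not 76  false
7) max(7, 7) = 7  true
8) eps = 9 lies in [6, 12]  true
9) eta = 10 lies in [7, 14]  true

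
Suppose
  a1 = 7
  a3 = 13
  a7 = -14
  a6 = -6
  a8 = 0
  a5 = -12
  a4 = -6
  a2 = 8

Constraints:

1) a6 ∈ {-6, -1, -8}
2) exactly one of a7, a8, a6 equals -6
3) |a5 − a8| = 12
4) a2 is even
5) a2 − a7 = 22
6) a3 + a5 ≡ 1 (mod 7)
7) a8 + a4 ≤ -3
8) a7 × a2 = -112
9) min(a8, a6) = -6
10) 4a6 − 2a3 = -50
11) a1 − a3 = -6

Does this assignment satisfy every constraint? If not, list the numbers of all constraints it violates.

1) a6 = -6 is in {-6, -1, -8} — satisfied.
2) a7=-14, a8=0, a6=-6; 1 of them equals -6 — satisfied.
3) |-12 − 0| = 12 — satisfied.
4) a2 = 8 is even — satisfied.
5) a2 − a7 = 8 − (-14) = 22 — satisfied.
6) a3 + a5 = 1; 1 mod 7 = 1 — satisfied.
7) a8 + a4 = 0 + (-6) = -6; -6 ≤ -3 — satisfied.
8) a7 × a2 = -14 × 8 = -112 — satisfied.
9) min(0, -6) = -6 — satisfied.
10) 4a6 − 2a3 = 4(-6) − 2(13) = -50 — satisfied.
11) a1 − a3 = 7 − 13 = -6 — satisfied.

Yes — all constraints hold.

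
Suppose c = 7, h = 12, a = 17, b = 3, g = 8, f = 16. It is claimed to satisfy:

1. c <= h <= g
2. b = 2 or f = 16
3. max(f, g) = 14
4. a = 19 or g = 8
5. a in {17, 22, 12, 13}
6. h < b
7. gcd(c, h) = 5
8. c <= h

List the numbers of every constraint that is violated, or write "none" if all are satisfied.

No — constraints 1, 3, 6, 7 are not satisfied.

1. values 7, 12, 8; h = 12 is not <= g = 8 — does not hold.
2. b = 3 ≠ 2, but f = 16 = 16 (second disjunct) — holds.
3. max(16, 8) = 16, not 14 — does not hold.
4. a = 17 ≠ 19, but g = 8 = 8 (second disjunct) — holds.
5. a = 17 is in {17, 22, 12, 13} — holds.
6. h = 12, b = 3; 12 ≥ 3 (want <) — does not hold.
7. gcd(7, 12) = 1, not 5 — does not hold.
8. c = 7, h = 12; 7 ≤ 12 — holds.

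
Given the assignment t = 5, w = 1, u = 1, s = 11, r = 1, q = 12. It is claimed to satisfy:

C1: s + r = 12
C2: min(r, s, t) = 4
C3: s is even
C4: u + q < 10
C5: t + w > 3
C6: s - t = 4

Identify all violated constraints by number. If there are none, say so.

Constraints 2, 3, 4, and 6 are violated.

C1: s + r = 11 + 1 = 12  yes
C2: min(1, 11, 5) = 1, not 4  no
C3: s = 11 is odd  no
C4: u + q = 1 + 12 = 13; 13 ≥ 10, bound 10 not met  no
C5: t + w = 5 + 1 = 6; 6 > 3  yes
C6: s - t = 11 - 5 = 6, not 4  no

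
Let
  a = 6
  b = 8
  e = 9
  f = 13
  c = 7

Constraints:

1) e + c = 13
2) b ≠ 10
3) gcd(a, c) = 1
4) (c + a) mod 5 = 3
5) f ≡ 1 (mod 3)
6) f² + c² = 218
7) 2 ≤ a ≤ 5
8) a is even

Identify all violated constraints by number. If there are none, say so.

1) e + c = 9 + 7 = 16, not 13 — fails.
2) b = 8, and 8 ≠ 10 — holds.
3) gcd(6, 7) = 1 — holds.
4) c + a = 13; 13 mod 5 = 3 — holds.
5) 13 mod 3 = 1 — holds.
6) f² + c² = 13² + 7² = 169 + 49 = 218 — holds.
7) a = 6 is outside [2, 5] — fails.
8) a = 6 is even — holds.

Constraints 1, 7 are violated.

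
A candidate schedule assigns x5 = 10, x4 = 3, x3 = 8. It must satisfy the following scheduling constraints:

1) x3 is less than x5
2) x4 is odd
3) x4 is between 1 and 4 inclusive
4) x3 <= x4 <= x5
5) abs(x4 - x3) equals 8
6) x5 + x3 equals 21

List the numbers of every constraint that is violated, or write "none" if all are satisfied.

1) x3 = 8, x5 = 10; 8 < 10 — holds.
2) x4 = 3 is odd — holds.
3) x4 = 3 lies in [1, 4] — holds.
4) values 8, 3, 10; x3 = 8 is not <= x4 = 3 — does not hold.
5) abs(3 - 8) = 5, not 8 — does not hold.
6) x5 + x3 = 10 + 8 = 18, not 21 — does not hold.

Violated: 4, 5, and 6.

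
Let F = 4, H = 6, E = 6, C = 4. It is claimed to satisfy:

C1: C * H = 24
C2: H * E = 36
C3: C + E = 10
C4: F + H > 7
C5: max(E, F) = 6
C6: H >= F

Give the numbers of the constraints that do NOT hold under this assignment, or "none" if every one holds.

C1: C * H = 4 * 6 = 24 — satisfied.
C2: H * E = 6 * 6 = 36 — satisfied.
C3: C + E = 4 + 6 = 10 — satisfied.
C4: F + H = 4 + 6 = 10; 10 > 7 — satisfied.
C5: max(6, 4) = 6 — satisfied.
C6: H = 6, F = 4; 6 ≥ 4 — satisfied.

All constraints are satisfied.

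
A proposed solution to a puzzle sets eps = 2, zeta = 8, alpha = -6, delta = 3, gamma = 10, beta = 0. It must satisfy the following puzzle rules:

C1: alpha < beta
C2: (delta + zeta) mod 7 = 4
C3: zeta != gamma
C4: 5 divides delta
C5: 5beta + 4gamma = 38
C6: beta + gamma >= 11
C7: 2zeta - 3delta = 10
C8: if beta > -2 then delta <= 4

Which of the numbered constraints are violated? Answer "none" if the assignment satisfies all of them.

Violated: 4, 5, 6, and 7.

C1: alpha = -6, beta = 0; -6 < 0  OK
C2: delta + zeta = 11; 11 mod 7 = 4  OK
C3: zeta = 8, gamma = 10; distinct  OK
C4: 3 = 5*0 + 3, so 5 does not divide 3  FAIL
C5: 5beta + 4gamma = 5(0) + 4(10) = 40, not 38  FAIL
C6: beta + gamma = 0 + 10 = 10; 10 < 11, bound 11 not met  FAIL
C7: 2zeta - 3delta = 2(8) - 3(3) = 7, not 10  FAIL
C8: beta = 0 > -2, so we need delta ≤ 4; delta = 3 ≤ 4  OK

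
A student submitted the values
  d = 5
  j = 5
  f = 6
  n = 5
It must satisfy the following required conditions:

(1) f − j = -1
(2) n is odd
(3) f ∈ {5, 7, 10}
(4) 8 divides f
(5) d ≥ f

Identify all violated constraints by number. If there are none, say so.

No — constraints 1, 3, 4, 5 are not satisfied.

(1) f − j = 6 − 5 = 1, not -1 — violated.
(2) n = 5 is odd — satisfied.
(3) f = 6 is not in {5, 7, 10} — violated.
(4) 6 = 8×0 + 6, so 8 does not divide 6 — violated.
(5) d = 5, f = 6; 5 < 6 (want ≥) — violated.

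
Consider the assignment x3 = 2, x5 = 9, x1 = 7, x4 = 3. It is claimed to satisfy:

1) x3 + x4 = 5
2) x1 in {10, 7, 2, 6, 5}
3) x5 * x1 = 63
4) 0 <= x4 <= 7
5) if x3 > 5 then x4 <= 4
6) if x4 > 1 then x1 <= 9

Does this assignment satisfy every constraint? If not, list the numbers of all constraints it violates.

1) x3 + x4 = 2 + 3 = 5 — holds.
2) x1 = 7 is in {10, 7, 2, 6, 5} — holds.
3) x5 * x1 = 9 * 7 = 63 — holds.
4) x4 = 3 lies in [0, 7] — holds.
5) x3 = 2, not > 5; antecedent false, conditional vacuously true — holds.
6) x4 = 3 > 1, so we need x1 ≤ 9; x1 = 7 ≤ 9 — holds.

All constraints are satisfied.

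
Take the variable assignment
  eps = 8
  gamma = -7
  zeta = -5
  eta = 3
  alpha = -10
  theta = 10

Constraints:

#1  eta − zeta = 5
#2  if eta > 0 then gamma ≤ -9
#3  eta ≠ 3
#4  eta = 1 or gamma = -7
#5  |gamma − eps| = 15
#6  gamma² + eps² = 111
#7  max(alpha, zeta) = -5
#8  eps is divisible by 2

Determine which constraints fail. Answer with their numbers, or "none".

Constraints 1, 2, 3, and 6 are violated.

#1 eta − zeta = 3 − (-5) = 8, not 5  ✘
#2 eta = 3 > 0, so we need gamma ≤ -9; but gamma = -7 > -9  ✘
#3 eta = 3, but 3 is required to differ  ✘
#4 eta = 3 ≠ 1, but gamma = -7 = -7 (second disjunct)  ✔
#5 |-7 − 8| = 15  ✔
#6 gamma² + eps² = (-7)² + 8² = 49 + 64 = 113, not 111  ✘
#7 max(-10, -5) = -5  ✔
#8 8 / 2 = 4, so 2 divides 8  ✔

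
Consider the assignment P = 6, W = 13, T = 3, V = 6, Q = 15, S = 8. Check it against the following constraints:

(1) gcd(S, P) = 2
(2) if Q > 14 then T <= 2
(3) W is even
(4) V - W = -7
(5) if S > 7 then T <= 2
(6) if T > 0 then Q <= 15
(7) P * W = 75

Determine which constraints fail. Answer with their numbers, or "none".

No — constraints 2, 3, 5, and 7 are not satisfied.

(1) gcd(8, 6) = 2 — OK.
(2) Q = 15 > 14, so we need T ≤ 2; but T = 3 > 2 — violated.
(3) W = 13 is odd — violated.
(4) V - W = 6 - 13 = -7 — OK.
(5) S = 8 > 7, so we need T ≤ 2; but T = 3 > 2 — violated.
(6) T = 3 > 0, so we need Q ≤ 15; Q = 15 ≤ 15 — OK.
(7) P * W = 6 * 13 = 78, not 75 — violated.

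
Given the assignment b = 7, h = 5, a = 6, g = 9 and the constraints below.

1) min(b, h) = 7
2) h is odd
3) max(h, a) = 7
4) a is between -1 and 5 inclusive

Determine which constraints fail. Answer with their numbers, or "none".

The assignment fails constraints 1, 3, and 4.

1) min(7, 5) = 5, not 7  FAIL
2) h = 5 is odd  OK
3) max(5, 6) = 6, not 7  FAIL
4) a = 6 is outside [-1, 5]  FAIL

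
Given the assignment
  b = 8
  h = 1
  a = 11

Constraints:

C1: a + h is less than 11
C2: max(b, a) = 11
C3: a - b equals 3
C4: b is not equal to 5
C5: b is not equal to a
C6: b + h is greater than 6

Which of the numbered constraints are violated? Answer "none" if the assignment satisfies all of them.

Constraint 1 is violated.

C1: a + h = 11 + 1 = 12; 12 ≥ 11, bound 11 not met  fails
C2: max(8, 11) = 11  holds
C3: a - b = 11 - 8 = 3  holds
C4: b = 8, and 8 ≠ 5  holds
C5: b = 8, a = 11; distinct  holds
C6: b + h = 8 + 1 = 9; 9 > 6  holds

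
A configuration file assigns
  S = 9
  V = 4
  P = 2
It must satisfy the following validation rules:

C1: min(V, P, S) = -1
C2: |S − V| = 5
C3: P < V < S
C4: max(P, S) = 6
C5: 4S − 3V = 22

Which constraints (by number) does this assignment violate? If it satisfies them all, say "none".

C1: min(4, 2, 9) = 2, not -1  fails
C2: |9 − 4| = 5  holds
C3: values 2 < 4 < 9  holds
C4: max(2, 9) = 9, not 6  fails
C5: 4S − 3V = 4(9) − 3(4) = 24, not 22  fails

Violated: 1, 4, and 5.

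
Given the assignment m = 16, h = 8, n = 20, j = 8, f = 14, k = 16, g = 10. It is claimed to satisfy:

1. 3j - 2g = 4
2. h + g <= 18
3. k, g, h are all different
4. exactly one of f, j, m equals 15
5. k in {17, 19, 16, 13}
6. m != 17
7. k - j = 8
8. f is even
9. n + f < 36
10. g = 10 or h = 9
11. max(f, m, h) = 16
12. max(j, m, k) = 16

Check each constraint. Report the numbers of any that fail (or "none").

1. 3j - 2g = 3(8) - 2(10) = 4  ✔
2. h + g = 8 + 10 = 18; 18 ≤ 18  ✔
3. values 16, 10, 8 are pairwise distinct  ✔
4. f=14, j=8, m=16; 0 of them equal 15, not exactly one  ✘
5. k = 16 is in {17, 19, 16, 13}  ✔
6. m = 16, and 16 ≠ 17  ✔
7. k - j = 16 - 8 = 8  ✔
8. f = 14 is even  ✔
9. n + f = 20 + 14 = 34; 34 < 36  ✔
10. g = 10 = 10 (first disjunct)  ✔
11. max(14, 16, 8) = 16  ✔
12. max(8, 16, 16) = 16  ✔

Constraint 4 is violated.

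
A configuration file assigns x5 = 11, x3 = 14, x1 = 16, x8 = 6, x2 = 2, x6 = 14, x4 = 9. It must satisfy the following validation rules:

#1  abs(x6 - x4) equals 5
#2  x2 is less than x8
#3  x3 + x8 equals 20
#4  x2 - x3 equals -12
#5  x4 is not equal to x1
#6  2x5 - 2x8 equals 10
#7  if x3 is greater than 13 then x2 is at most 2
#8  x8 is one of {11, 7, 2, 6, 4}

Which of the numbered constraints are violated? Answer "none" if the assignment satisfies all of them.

#1 abs(14 - 9) = 5 — satisfied.
#2 x2 = 2, x8 = 6; 2 < 6 — satisfied.
#3 x3 + x8 = 14 + 6 = 20 — satisfied.
#4 x2 - x3 = 2 - 14 = -12 — satisfied.
#5 x4 = 9, x1 = 16; distinct — satisfied.
#6 2x5 - 2x8 = 2(11) - 2(6) = 10 — satisfied.
#7 x3 = 14 > 13, so we need x2 ≤ 2; x2 = 2 ≤ 2 — satisfied.
#8 x8 = 6 is in {11, 7, 2, 6, 4} — satisfied.

None — every constraint holds.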